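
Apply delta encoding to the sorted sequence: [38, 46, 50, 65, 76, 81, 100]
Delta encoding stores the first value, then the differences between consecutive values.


First value: 38
Deltas:
  46 - 38 = 8
  50 - 46 = 4
  65 - 50 = 15
  76 - 65 = 11
  81 - 76 = 5
  100 - 81 = 19


Delta encoded: [38, 8, 4, 15, 11, 5, 19]


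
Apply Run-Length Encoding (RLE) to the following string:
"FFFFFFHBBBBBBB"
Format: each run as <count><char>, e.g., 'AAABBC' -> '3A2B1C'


Scanning runs left to right:
  i=0: run of 'F' x 6 -> '6F'
  i=6: run of 'H' x 1 -> '1H'
  i=7: run of 'B' x 7 -> '7B'

RLE = 6F1H7B


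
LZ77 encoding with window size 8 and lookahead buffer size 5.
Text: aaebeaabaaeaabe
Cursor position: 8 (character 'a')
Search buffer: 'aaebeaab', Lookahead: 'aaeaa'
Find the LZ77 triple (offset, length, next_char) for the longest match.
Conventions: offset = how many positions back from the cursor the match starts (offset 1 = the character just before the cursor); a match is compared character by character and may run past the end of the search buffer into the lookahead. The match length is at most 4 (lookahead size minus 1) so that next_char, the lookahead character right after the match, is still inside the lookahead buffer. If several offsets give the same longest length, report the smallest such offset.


Try each offset into the search buffer:
  offset=1 (pos 7, char 'b'): match length 0
  offset=2 (pos 6, char 'a'): match length 1
  offset=3 (pos 5, char 'a'): match length 2
  offset=4 (pos 4, char 'e'): match length 0
  offset=5 (pos 3, char 'b'): match length 0
  offset=6 (pos 2, char 'e'): match length 0
  offset=7 (pos 1, char 'a'): match length 1
  offset=8 (pos 0, char 'a'): match length 3
Longest match has length 3 at offset 8.
next_char = character at position 8 + 3 = 11 -> 'a'

Best match: offset=8, length=3 (matching 'aae' starting at position 0)
LZ77 triple: (8, 3, 'a')


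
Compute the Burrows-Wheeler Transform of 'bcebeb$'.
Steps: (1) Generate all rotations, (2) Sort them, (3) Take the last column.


Rotations (sorted):
  0: $bcebeb -> last char: b
  1: b$bcebe -> last char: e
  2: bcebeb$ -> last char: $
  3: beb$bce -> last char: e
  4: cebeb$b -> last char: b
  5: eb$bceb -> last char: b
  6: ebeb$bc -> last char: c


BWT = be$ebbc


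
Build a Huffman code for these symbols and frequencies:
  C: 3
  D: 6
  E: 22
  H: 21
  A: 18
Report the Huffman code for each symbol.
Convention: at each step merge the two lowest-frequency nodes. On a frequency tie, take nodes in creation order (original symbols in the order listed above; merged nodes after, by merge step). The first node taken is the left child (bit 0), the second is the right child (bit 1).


Huffman tree construction:
Step 1: Merge C(3) + D(6) = 9
Step 2: Merge (C+D)(9) + A(18) = 27
Step 3: Merge H(21) + E(22) = 43
Step 4: Merge ((C+D)+A)(27) + (H+E)(43) = 70
Read each symbol's code off the tree from the root (left child = 0, right child = 1).

Codes:
  C: 000 (length 3)
  D: 001 (length 3)
  E: 11 (length 2)
  H: 10 (length 2)
  A: 01 (length 2)
Average code length: 149/70 = 2.1286 bits/symbol


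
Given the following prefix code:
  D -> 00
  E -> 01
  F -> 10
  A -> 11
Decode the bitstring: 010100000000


Decoding step by step:
Bits 01 -> E
Bits 01 -> E
Bits 00 -> D
Bits 00 -> D
Bits 00 -> D
Bits 00 -> D


Decoded message: EEDDDD


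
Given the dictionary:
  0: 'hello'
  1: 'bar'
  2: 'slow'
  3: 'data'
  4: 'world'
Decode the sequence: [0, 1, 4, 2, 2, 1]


Look up each index in the dictionary:
  0 -> 'hello'
  1 -> 'bar'
  4 -> 'world'
  2 -> 'slow'
  2 -> 'slow'
  1 -> 'bar'

Decoded: "hello bar world slow slow bar"


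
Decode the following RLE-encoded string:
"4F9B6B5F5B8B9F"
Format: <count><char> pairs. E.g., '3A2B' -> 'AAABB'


Expanding each <count><char> pair:
  4F -> 'FFFF'
  9B -> 'BBBBBBBBB'
  6B -> 'BBBBBB'
  5F -> 'FFFFF'
  5B -> 'BBBBB'
  8B -> 'BBBBBBBB'
  9F -> 'FFFFFFFFF'

Decoded = FFFFBBBBBBBBBBBBBBBFFFFFBBBBBBBBBBBBBFFFFFFFFF


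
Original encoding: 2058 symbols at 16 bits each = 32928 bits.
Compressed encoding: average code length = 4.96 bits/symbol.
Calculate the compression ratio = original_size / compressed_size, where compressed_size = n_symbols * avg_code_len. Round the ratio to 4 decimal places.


original_size = n_symbols * orig_bits = 2058 * 16 = 32928 bits
compressed_size = n_symbols * avg_code_len = 2058 * 4.96 = 10207.68 bits
ratio = original_size / compressed_size = 32928 / 10207.68 = 3.2258

Compression ratio = 3.2258


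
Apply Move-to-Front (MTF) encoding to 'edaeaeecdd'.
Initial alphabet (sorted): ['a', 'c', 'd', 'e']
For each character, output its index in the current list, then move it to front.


MTF encoding:
'e': index 3 in ['a', 'c', 'd', 'e'] -> ['e', 'a', 'c', 'd']
'd': index 3 in ['e', 'a', 'c', 'd'] -> ['d', 'e', 'a', 'c']
'a': index 2 in ['d', 'e', 'a', 'c'] -> ['a', 'd', 'e', 'c']
'e': index 2 in ['a', 'd', 'e', 'c'] -> ['e', 'a', 'd', 'c']
'a': index 1 in ['e', 'a', 'd', 'c'] -> ['a', 'e', 'd', 'c']
'e': index 1 in ['a', 'e', 'd', 'c'] -> ['e', 'a', 'd', 'c']
'e': index 0 in ['e', 'a', 'd', 'c'] -> ['e', 'a', 'd', 'c']
'c': index 3 in ['e', 'a', 'd', 'c'] -> ['c', 'e', 'a', 'd']
'd': index 3 in ['c', 'e', 'a', 'd'] -> ['d', 'c', 'e', 'a']
'd': index 0 in ['d', 'c', 'e', 'a'] -> ['d', 'c', 'e', 'a']


Output: [3, 3, 2, 2, 1, 1, 0, 3, 3, 0]


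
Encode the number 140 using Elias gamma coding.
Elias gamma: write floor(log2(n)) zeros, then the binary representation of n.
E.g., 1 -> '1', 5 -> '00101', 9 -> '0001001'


num_bits = floor(log2(140)) + 1 = 8
leading_zeros = num_bits - 1 = 7
binary(140) = 10001100

Elias gamma(140) = '0000000' + '10001100' = 000000010001100 (15 bits)


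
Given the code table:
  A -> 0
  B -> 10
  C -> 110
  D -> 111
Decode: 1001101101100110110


Decoding:
10 -> B
0 -> A
110 -> C
110 -> C
110 -> C
0 -> A
110 -> C
110 -> C


Result: BACCCACC


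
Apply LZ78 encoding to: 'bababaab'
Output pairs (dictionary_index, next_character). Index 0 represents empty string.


LZ78 encoding steps:
Dictionary: {0: ''}
Step 1: w='' (idx 0), next='b' -> output (0, 'b'), add 'b' as idx 1
Step 2: w='' (idx 0), next='a' -> output (0, 'a'), add 'a' as idx 2
Step 3: w='b' (idx 1), next='a' -> output (1, 'a'), add 'ba' as idx 3
Step 4: w='ba' (idx 3), next='a' -> output (3, 'a'), add 'baa' as idx 4
Step 5: w='b' (idx 1), end of input -> output (1, '')


Encoded: [(0, 'b'), (0, 'a'), (1, 'a'), (3, 'a'), (1, '')]


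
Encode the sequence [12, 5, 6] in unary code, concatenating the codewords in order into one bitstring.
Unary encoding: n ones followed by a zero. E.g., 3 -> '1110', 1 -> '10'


Encode each number as n ones followed by a terminating 0:
  12 -> 1111111111110 (13 bits)
  5 -> 111110 (6 bits)
  6 -> 1111110 (7 bits)
Total length = 13 + 6 + 7 = 26 bits.

Unary([12, 5, 6]) = 11111111111101111101111110 (26 bits)


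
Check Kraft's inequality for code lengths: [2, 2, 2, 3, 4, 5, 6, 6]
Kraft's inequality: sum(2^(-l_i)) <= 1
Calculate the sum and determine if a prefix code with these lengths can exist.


Sum = 2^(-2) + 2^(-2) + 2^(-2) + 2^(-3) + 2^(-4) + 2^(-5) + 2^(-6) + 2^(-6)
    = 0.25 + 0.25 + 0.25 + 0.125 + 0.0625 + 0.03125 + 0.015625 + 0.015625
    = 64/64 = 1.0
Since 1.0 <= 1, Kraft's inequality IS satisfied.
A prefix code with these lengths CAN exist.

Kraft sum = 1.0. Satisfied.


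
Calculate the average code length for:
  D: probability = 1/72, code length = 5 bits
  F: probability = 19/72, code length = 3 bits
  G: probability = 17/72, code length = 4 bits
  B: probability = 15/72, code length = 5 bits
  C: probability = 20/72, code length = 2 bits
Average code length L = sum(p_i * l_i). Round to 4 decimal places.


Weighted contributions p_i * l_i:
  D: (1/72) * 5 = 5/72
  F: (19/72) * 3 = 57/72
  G: (17/72) * 4 = 68/72
  B: (15/72) * 5 = 75/72
  C: (20/72) * 2 = 40/72
Sum = (5 + 57 + 68 + 75 + 40)/72 = 245/72

L = 245/72 = 3.4028 bits/symbol


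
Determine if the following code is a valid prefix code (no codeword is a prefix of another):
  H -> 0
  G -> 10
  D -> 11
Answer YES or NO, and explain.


Checking each pair (does one codeword prefix another?):
  H='0' vs G='10': no prefix
  H='0' vs D='11': no prefix
  G='10' vs H='0': no prefix
  G='10' vs D='11': no prefix
  D='11' vs H='0': no prefix
  D='11' vs G='10': no prefix
No violation found over all pairs.

YES -- this is a valid prefix code. No codeword is a prefix of any other codeword.


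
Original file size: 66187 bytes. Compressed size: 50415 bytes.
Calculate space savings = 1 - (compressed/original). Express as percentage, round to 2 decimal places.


ratio = compressed/original = 50415/66187 = 0.761705
savings = 1 - ratio = 1 - 0.761705 = 0.238295
as a percentage: 0.238295 * 100 = 23.83%

Space savings = 1 - 50415/66187 = 23.83%


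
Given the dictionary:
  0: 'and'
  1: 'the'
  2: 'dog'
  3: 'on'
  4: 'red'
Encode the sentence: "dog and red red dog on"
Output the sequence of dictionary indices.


Look up each word in the dictionary:
  'dog' -> 2
  'and' -> 0
  'red' -> 4
  'red' -> 4
  'dog' -> 2
  'on' -> 3

Encoded: [2, 0, 4, 4, 2, 3]


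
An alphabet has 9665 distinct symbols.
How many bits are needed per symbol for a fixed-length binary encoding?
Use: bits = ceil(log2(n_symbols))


log2(9665) = 13.2386
Bracket: 2^13 = 8192 < 9665 <= 2^14 = 16384
So ceil(log2(9665)) = 14

bits = ceil(log2(9665)) = ceil(13.2386) = 14 bits


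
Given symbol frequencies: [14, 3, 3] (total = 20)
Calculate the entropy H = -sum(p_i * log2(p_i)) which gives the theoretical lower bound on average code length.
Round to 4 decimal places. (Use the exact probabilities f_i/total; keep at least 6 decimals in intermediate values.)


Per-symbol terms -p_i * log2(p_i) with p_i = f_i/20:
  p = 14/20 = 0.700000: log2(p) = -0.514573, -p*log2(p) = 0.360201
  p = 3/20 = 0.150000: log2(p) = -2.736966, -p*log2(p) = 0.410545
  p = 3/20 = 0.150000: log2(p) = -2.736966, -p*log2(p) = 0.410545
H = 0.360201 + 0.410545 + 0.410545 = 1.181291

H = 1.1813 bits/symbol


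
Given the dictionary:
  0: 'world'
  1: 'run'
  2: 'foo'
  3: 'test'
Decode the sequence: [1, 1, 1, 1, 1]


Look up each index in the dictionary:
  1 -> 'run'
  1 -> 'run'
  1 -> 'run'
  1 -> 'run'
  1 -> 'run'

Decoded: "run run run run run"


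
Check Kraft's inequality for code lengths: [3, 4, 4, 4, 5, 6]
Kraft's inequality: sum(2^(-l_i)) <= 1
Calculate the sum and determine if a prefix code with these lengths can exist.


Sum = 2^(-3) + 2^(-4) + 2^(-4) + 2^(-4) + 2^(-5) + 2^(-6)
    = 0.125 + 0.0625 + 0.0625 + 0.0625 + 0.03125 + 0.015625
    = 23/64 = 0.359375
Since 0.359375 <= 1, Kraft's inequality IS satisfied.
A prefix code with these lengths CAN exist.

Kraft sum = 0.359375. Satisfied.


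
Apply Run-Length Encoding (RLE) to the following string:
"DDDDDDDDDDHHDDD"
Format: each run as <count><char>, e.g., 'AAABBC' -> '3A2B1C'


Scanning runs left to right:
  i=0: run of 'D' x 10 -> '10D'
  i=10: run of 'H' x 2 -> '2H'
  i=12: run of 'D' x 3 -> '3D'

RLE = 10D2H3D


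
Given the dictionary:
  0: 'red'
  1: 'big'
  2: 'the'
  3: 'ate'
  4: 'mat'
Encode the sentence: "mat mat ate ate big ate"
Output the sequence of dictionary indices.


Look up each word in the dictionary:
  'mat' -> 4
  'mat' -> 4
  'ate' -> 3
  'ate' -> 3
  'big' -> 1
  'ate' -> 3

Encoded: [4, 4, 3, 3, 1, 3]


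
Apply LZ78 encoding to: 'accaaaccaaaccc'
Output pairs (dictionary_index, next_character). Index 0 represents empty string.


LZ78 encoding steps:
Dictionary: {0: ''}
Step 1: w='' (idx 0), next='a' -> output (0, 'a'), add 'a' as idx 1
Step 2: w='' (idx 0), next='c' -> output (0, 'c'), add 'c' as idx 2
Step 3: w='c' (idx 2), next='a' -> output (2, 'a'), add 'ca' as idx 3
Step 4: w='a' (idx 1), next='a' -> output (1, 'a'), add 'aa' as idx 4
Step 5: w='c' (idx 2), next='c' -> output (2, 'c'), add 'cc' as idx 5
Step 6: w='aa' (idx 4), next='a' -> output (4, 'a'), add 'aaa' as idx 6
Step 7: w='cc' (idx 5), next='c' -> output (5, 'c'), add 'ccc' as idx 7


Encoded: [(0, 'a'), (0, 'c'), (2, 'a'), (1, 'a'), (2, 'c'), (4, 'a'), (5, 'c')]


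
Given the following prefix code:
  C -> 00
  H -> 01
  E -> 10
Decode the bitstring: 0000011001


Decoding step by step:
Bits 00 -> C
Bits 00 -> C
Bits 01 -> H
Bits 10 -> E
Bits 01 -> H


Decoded message: CCHEH


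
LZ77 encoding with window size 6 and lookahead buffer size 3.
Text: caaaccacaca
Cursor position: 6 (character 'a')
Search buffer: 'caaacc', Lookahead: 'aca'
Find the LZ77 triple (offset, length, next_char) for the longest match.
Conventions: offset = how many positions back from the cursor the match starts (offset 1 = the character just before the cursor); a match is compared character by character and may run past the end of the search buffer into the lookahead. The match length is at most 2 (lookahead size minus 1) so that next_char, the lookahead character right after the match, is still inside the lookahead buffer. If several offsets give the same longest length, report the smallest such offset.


Try each offset into the search buffer:
  offset=1 (pos 5, char 'c'): match length 0
  offset=2 (pos 4, char 'c'): match length 0
  offset=3 (pos 3, char 'a'): match length 2
  offset=4 (pos 2, char 'a'): match length 1
  offset=5 (pos 1, char 'a'): match length 1
  offset=6 (pos 0, char 'c'): match length 0
Longest match has length 2 at offset 3.
next_char = character at position 6 + 2 = 8 -> 'a'

Best match: offset=3, length=2 (matching 'ac' starting at position 3)
LZ77 triple: (3, 2, 'a')


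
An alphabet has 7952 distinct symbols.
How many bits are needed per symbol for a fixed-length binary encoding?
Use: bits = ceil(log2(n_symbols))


log2(7952) = 12.9571
Bracket: 2^12 = 4096 < 7952 <= 2^13 = 8192
So ceil(log2(7952)) = 13

bits = ceil(log2(7952)) = ceil(12.9571) = 13 bits


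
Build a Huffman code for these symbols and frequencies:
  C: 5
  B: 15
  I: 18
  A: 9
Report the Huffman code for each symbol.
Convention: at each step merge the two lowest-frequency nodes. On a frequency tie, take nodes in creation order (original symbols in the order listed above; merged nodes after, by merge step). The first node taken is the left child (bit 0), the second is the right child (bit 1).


Huffman tree construction:
Step 1: Merge C(5) + A(9) = 14
Step 2: Merge (C+A)(14) + B(15) = 29
Step 3: Merge I(18) + ((C+A)+B)(29) = 47
Read each symbol's code off the tree from the root (left child = 0, right child = 1).

Codes:
  C: 100 (length 3)
  B: 11 (length 2)
  I: 0 (length 1)
  A: 101 (length 3)
Average code length: 90/47 = 1.9149 bits/symbol


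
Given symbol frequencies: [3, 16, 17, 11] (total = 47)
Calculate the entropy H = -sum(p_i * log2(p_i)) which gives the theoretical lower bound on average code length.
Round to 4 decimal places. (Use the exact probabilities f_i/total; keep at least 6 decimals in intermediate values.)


Per-symbol terms -p_i * log2(p_i) with p_i = f_i/47:
  p = 3/47 = 0.063830: log2(p) = -3.969626, -p*log2(p) = 0.253380
  p = 16/47 = 0.340426: log2(p) = -1.554589, -p*log2(p) = 0.529222
  p = 17/47 = 0.361702: log2(p) = -1.467126, -p*log2(p) = 0.530663
  p = 11/47 = 0.234043: log2(p) = -2.095157, -p*log2(p) = 0.490356
H = 0.253380 + 0.529222 + 0.530663 + 0.490356 = 1.803621

H = 1.8036 bits/symbol


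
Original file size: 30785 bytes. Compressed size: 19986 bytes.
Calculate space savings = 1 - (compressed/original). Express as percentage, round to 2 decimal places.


ratio = compressed/original = 19986/30785 = 0.649212
savings = 1 - ratio = 1 - 0.649212 = 0.350788
as a percentage: 0.350788 * 100 = 35.08%

Space savings = 1 - 19986/30785 = 35.08%


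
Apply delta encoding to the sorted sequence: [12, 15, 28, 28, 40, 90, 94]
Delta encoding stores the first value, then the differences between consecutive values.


First value: 12
Deltas:
  15 - 12 = 3
  28 - 15 = 13
  28 - 28 = 0
  40 - 28 = 12
  90 - 40 = 50
  94 - 90 = 4


Delta encoded: [12, 3, 13, 0, 12, 50, 4]


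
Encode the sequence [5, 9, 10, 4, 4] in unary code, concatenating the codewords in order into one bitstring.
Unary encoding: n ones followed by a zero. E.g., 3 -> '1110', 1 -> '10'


Encode each number as n ones followed by a terminating 0:
  5 -> 111110 (6 bits)
  9 -> 1111111110 (10 bits)
  10 -> 11111111110 (11 bits)
  4 -> 11110 (5 bits)
  4 -> 11110 (5 bits)
Total length = 6 + 10 + 11 + 5 + 5 = 37 bits.

Unary([5, 9, 10, 4, 4]) = 1111101111111110111111111101111011110 (37 bits)


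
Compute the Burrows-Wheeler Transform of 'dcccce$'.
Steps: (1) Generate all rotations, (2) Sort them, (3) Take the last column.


Rotations (sorted):
  0: $dcccce -> last char: e
  1: cccce$d -> last char: d
  2: ccce$dc -> last char: c
  3: cce$dcc -> last char: c
  4: ce$dccc -> last char: c
  5: dcccce$ -> last char: $
  6: e$dcccc -> last char: c


BWT = edccc$c


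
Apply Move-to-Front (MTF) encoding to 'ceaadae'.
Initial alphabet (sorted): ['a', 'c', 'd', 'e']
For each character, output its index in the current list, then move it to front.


MTF encoding:
'c': index 1 in ['a', 'c', 'd', 'e'] -> ['c', 'a', 'd', 'e']
'e': index 3 in ['c', 'a', 'd', 'e'] -> ['e', 'c', 'a', 'd']
'a': index 2 in ['e', 'c', 'a', 'd'] -> ['a', 'e', 'c', 'd']
'a': index 0 in ['a', 'e', 'c', 'd'] -> ['a', 'e', 'c', 'd']
'd': index 3 in ['a', 'e', 'c', 'd'] -> ['d', 'a', 'e', 'c']
'a': index 1 in ['d', 'a', 'e', 'c'] -> ['a', 'd', 'e', 'c']
'e': index 2 in ['a', 'd', 'e', 'c'] -> ['e', 'a', 'd', 'c']


Output: [1, 3, 2, 0, 3, 1, 2]


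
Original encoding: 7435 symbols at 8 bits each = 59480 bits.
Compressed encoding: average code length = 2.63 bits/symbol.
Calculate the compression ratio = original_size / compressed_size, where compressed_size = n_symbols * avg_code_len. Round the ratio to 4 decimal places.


original_size = n_symbols * orig_bits = 7435 * 8 = 59480 bits
compressed_size = n_symbols * avg_code_len = 7435 * 2.63 = 19554.05 bits
ratio = original_size / compressed_size = 59480 / 19554.05 = 3.0418

Compression ratio = 3.0418


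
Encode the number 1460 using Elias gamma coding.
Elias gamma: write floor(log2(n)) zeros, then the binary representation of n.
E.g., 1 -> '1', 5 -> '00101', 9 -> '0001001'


num_bits = floor(log2(1460)) + 1 = 11
leading_zeros = num_bits - 1 = 10
binary(1460) = 10110110100

Elias gamma(1460) = '0000000000' + '10110110100' = 000000000010110110100 (21 bits)


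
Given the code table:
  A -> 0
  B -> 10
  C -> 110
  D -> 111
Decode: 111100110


Decoding:
111 -> D
10 -> B
0 -> A
110 -> C


Result: DBAC


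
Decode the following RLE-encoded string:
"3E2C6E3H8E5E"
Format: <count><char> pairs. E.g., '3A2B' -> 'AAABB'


Expanding each <count><char> pair:
  3E -> 'EEE'
  2C -> 'CC'
  6E -> 'EEEEEE'
  3H -> 'HHH'
  8E -> 'EEEEEEEE'
  5E -> 'EEEEE'

Decoded = EEECCEEEEEEHHHEEEEEEEEEEEEE


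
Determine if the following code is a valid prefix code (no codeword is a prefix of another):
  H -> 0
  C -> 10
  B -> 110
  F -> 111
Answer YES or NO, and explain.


Checking each pair (does one codeword prefix another?):
  H='0' vs C='10': no prefix
  H='0' vs B='110': no prefix
  H='0' vs F='111': no prefix
  C='10' vs H='0': no prefix
  C='10' vs B='110': no prefix
  C='10' vs F='111': no prefix
  B='110' vs H='0': no prefix
  B='110' vs C='10': no prefix
  B='110' vs F='111': no prefix
  F='111' vs H='0': no prefix
  F='111' vs C='10': no prefix
  F='111' vs B='110': no prefix
No violation found over all pairs.

YES -- this is a valid prefix code. No codeword is a prefix of any other codeword.


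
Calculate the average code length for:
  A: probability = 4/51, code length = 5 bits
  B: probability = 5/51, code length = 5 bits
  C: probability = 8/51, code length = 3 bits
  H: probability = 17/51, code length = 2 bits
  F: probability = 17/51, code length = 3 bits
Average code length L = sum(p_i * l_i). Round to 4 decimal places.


Weighted contributions p_i * l_i:
  A: (4/51) * 5 = 20/51
  B: (5/51) * 5 = 25/51
  C: (8/51) * 3 = 24/51
  H: (17/51) * 2 = 34/51
  F: (17/51) * 3 = 51/51
Sum = (20 + 25 + 24 + 34 + 51)/51 = 154/51

L = 154/51 = 3.0196 bits/symbol


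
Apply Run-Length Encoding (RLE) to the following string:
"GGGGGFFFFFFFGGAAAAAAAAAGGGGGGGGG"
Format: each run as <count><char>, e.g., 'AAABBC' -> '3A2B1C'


Scanning runs left to right:
  i=0: run of 'G' x 5 -> '5G'
  i=5: run of 'F' x 7 -> '7F'
  i=12: run of 'G' x 2 -> '2G'
  i=14: run of 'A' x 9 -> '9A'
  i=23: run of 'G' x 9 -> '9G'

RLE = 5G7F2G9A9G


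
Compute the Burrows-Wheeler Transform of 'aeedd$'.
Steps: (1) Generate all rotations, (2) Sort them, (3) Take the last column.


Rotations (sorted):
  0: $aeedd -> last char: d
  1: aeedd$ -> last char: $
  2: d$aeed -> last char: d
  3: dd$aee -> last char: e
  4: edd$ae -> last char: e
  5: eedd$a -> last char: a


BWT = d$deea


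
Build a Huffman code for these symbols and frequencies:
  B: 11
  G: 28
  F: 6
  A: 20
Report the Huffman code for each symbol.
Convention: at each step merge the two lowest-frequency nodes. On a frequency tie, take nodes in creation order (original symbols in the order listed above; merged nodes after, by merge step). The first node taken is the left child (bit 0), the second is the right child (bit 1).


Huffman tree construction:
Step 1: Merge F(6) + B(11) = 17
Step 2: Merge (F+B)(17) + A(20) = 37
Step 3: Merge G(28) + ((F+B)+A)(37) = 65
Read each symbol's code off the tree from the root (left child = 0, right child = 1).

Codes:
  B: 101 (length 3)
  G: 0 (length 1)
  F: 100 (length 3)
  A: 11 (length 2)
Average code length: 119/65 = 1.8308 bits/symbol


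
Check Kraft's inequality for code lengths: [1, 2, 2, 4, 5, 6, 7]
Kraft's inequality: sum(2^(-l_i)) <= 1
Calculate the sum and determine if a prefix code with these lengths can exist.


Sum = 2^(-1) + 2^(-2) + 2^(-2) + 2^(-4) + 2^(-5) + 2^(-6) + 2^(-7)
    = 0.5 + 0.25 + 0.25 + 0.0625 + 0.03125 + 0.015625 + 0.0078125
    = 143/128 = 1.1171875
Since 1.1171875 > 1, Kraft's inequality is NOT satisfied.
A prefix code with these lengths CANNOT exist.

Kraft sum = 1.1171875. Not satisfied.


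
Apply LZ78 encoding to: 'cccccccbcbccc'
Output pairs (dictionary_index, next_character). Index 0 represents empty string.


LZ78 encoding steps:
Dictionary: {0: ''}
Step 1: w='' (idx 0), next='c' -> output (0, 'c'), add 'c' as idx 1
Step 2: w='c' (idx 1), next='c' -> output (1, 'c'), add 'cc' as idx 2
Step 3: w='cc' (idx 2), next='c' -> output (2, 'c'), add 'ccc' as idx 3
Step 4: w='c' (idx 1), next='b' -> output (1, 'b'), add 'cb' as idx 4
Step 5: w='cb' (idx 4), next='c' -> output (4, 'c'), add 'cbc' as idx 5
Step 6: w='cc' (idx 2), end of input -> output (2, '')


Encoded: [(0, 'c'), (1, 'c'), (2, 'c'), (1, 'b'), (4, 'c'), (2, '')]


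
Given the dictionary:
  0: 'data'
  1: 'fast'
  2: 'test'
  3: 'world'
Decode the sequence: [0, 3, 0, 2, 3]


Look up each index in the dictionary:
  0 -> 'data'
  3 -> 'world'
  0 -> 'data'
  2 -> 'test'
  3 -> 'world'

Decoded: "data world data test world"


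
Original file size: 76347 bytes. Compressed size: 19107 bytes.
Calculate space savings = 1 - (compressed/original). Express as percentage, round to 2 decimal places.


ratio = compressed/original = 19107/76347 = 0.250265
savings = 1 - ratio = 1 - 0.250265 = 0.749735
as a percentage: 0.749735 * 100 = 74.97%

Space savings = 1 - 19107/76347 = 74.97%


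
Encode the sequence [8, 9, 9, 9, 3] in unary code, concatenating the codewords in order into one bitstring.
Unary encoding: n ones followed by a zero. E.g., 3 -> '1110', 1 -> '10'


Encode each number as n ones followed by a terminating 0:
  8 -> 111111110 (9 bits)
  9 -> 1111111110 (10 bits)
  9 -> 1111111110 (10 bits)
  9 -> 1111111110 (10 bits)
  3 -> 1110 (4 bits)
Total length = 9 + 10 + 10 + 10 + 4 = 43 bits.

Unary([8, 9, 9, 9, 3]) = 1111111101111111110111111111011111111101110 (43 bits)


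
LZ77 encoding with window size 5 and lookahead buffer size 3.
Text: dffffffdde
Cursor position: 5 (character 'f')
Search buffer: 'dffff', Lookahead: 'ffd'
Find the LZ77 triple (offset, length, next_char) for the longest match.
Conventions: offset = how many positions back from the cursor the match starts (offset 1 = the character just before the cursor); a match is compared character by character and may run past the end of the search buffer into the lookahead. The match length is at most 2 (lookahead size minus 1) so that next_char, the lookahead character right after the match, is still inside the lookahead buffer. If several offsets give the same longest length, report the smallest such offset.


Try each offset into the search buffer:
  offset=1 (pos 4, char 'f'): match length 2
  offset=2 (pos 3, char 'f'): match length 2
  offset=3 (pos 2, char 'f'): match length 2
  offset=4 (pos 1, char 'f'): match length 2
  offset=5 (pos 0, char 'd'): match length 0
Longest match has length 2, found at offsets 1, 2, 3, 4; take the smallest, offset 1.
next_char = character at position 5 + 2 = 7 -> 'd'

Best match: offset=1, length=2 (matching 'ff' starting at position 4)
LZ77 triple: (1, 2, 'd')


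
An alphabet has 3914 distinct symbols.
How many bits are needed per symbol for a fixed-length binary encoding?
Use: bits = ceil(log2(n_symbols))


log2(3914) = 11.9344
Bracket: 2^11 = 2048 < 3914 <= 2^12 = 4096
So ceil(log2(3914)) = 12

bits = ceil(log2(3914)) = ceil(11.9344) = 12 bits


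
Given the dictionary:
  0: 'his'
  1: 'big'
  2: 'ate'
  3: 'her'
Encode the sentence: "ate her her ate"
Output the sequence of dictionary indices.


Look up each word in the dictionary:
  'ate' -> 2
  'her' -> 3
  'her' -> 3
  'ate' -> 2

Encoded: [2, 3, 3, 2]


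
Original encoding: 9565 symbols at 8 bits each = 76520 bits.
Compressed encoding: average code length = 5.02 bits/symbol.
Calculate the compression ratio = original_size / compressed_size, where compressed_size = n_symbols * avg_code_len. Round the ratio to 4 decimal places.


original_size = n_symbols * orig_bits = 9565 * 8 = 76520 bits
compressed_size = n_symbols * avg_code_len = 9565 * 5.02 = 48016.3 bits
ratio = original_size / compressed_size = 76520 / 48016.3 = 1.5936

Compression ratio = 1.5936


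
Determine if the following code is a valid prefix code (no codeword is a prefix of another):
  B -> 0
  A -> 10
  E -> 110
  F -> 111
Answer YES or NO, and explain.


Checking each pair (does one codeword prefix another?):
  B='0' vs A='10': no prefix
  B='0' vs E='110': no prefix
  B='0' vs F='111': no prefix
  A='10' vs B='0': no prefix
  A='10' vs E='110': no prefix
  A='10' vs F='111': no prefix
  E='110' vs B='0': no prefix
  E='110' vs A='10': no prefix
  E='110' vs F='111': no prefix
  F='111' vs B='0': no prefix
  F='111' vs A='10': no prefix
  F='111' vs E='110': no prefix
No violation found over all pairs.

YES -- this is a valid prefix code. No codeword is a prefix of any other codeword.


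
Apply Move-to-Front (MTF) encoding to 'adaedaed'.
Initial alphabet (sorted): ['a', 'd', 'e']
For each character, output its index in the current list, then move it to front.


MTF encoding:
'a': index 0 in ['a', 'd', 'e'] -> ['a', 'd', 'e']
'd': index 1 in ['a', 'd', 'e'] -> ['d', 'a', 'e']
'a': index 1 in ['d', 'a', 'e'] -> ['a', 'd', 'e']
'e': index 2 in ['a', 'd', 'e'] -> ['e', 'a', 'd']
'd': index 2 in ['e', 'a', 'd'] -> ['d', 'e', 'a']
'a': index 2 in ['d', 'e', 'a'] -> ['a', 'd', 'e']
'e': index 2 in ['a', 'd', 'e'] -> ['e', 'a', 'd']
'd': index 2 in ['e', 'a', 'd'] -> ['d', 'e', 'a']


Output: [0, 1, 1, 2, 2, 2, 2, 2]


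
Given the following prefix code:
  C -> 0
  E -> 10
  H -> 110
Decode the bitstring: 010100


Decoding step by step:
Bits 0 -> C
Bits 10 -> E
Bits 10 -> E
Bits 0 -> C


Decoded message: CEEC


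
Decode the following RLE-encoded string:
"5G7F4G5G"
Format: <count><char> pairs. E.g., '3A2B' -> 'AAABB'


Expanding each <count><char> pair:
  5G -> 'GGGGG'
  7F -> 'FFFFFFF'
  4G -> 'GGGG'
  5G -> 'GGGGG'

Decoded = GGGGGFFFFFFFGGGGGGGGG


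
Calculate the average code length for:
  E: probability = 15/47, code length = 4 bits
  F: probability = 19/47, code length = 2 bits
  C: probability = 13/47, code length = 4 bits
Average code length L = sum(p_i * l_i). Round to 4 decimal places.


Weighted contributions p_i * l_i:
  E: (15/47) * 4 = 60/47
  F: (19/47) * 2 = 38/47
  C: (13/47) * 4 = 52/47
Sum = (60 + 38 + 52)/47 = 150/47

L = 150/47 = 3.1915 bits/symbol


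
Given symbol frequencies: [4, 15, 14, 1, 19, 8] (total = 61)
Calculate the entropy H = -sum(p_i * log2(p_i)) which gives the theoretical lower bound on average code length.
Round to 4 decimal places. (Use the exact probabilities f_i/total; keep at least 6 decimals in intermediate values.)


Per-symbol terms -p_i * log2(p_i) with p_i = f_i/61:
  p = 4/61 = 0.065574: log2(p) = -3.930737, -p*log2(p) = 0.257753
  p = 15/61 = 0.245902: log2(p) = -2.023847, -p*log2(p) = 0.497667
  p = 14/61 = 0.229508: log2(p) = -2.123382, -p*log2(p) = 0.487334
  p = 1/61 = 0.016393: log2(p) = -5.930737, -p*log2(p) = 0.097225
  p = 19/61 = 0.311475: log2(p) = -1.682810, -p*log2(p) = 0.524154
  p = 8/61 = 0.131148: log2(p) = -2.930737, -p*log2(p) = 0.384359
H = 0.257753 + 0.497667 + 0.487334 + 0.097225 + 0.524154 + 0.384359 = 2.248492

H = 2.2485 bits/symbol


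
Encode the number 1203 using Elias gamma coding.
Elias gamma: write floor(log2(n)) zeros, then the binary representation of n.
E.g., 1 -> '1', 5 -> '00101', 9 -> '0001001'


num_bits = floor(log2(1203)) + 1 = 11
leading_zeros = num_bits - 1 = 10
binary(1203) = 10010110011

Elias gamma(1203) = '0000000000' + '10010110011' = 000000000010010110011 (21 bits)


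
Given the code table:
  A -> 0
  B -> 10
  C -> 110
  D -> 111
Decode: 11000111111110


Decoding:
110 -> C
0 -> A
0 -> A
111 -> D
111 -> D
110 -> C


Result: CAADDC


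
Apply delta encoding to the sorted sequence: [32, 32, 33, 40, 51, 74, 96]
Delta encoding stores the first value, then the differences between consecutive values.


First value: 32
Deltas:
  32 - 32 = 0
  33 - 32 = 1
  40 - 33 = 7
  51 - 40 = 11
  74 - 51 = 23
  96 - 74 = 22


Delta encoded: [32, 0, 1, 7, 11, 23, 22]


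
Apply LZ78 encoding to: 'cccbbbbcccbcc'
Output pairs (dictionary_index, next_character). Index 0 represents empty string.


LZ78 encoding steps:
Dictionary: {0: ''}
Step 1: w='' (idx 0), next='c' -> output (0, 'c'), add 'c' as idx 1
Step 2: w='c' (idx 1), next='c' -> output (1, 'c'), add 'cc' as idx 2
Step 3: w='' (idx 0), next='b' -> output (0, 'b'), add 'b' as idx 3
Step 4: w='b' (idx 3), next='b' -> output (3, 'b'), add 'bb' as idx 4
Step 5: w='b' (idx 3), next='c' -> output (3, 'c'), add 'bc' as idx 5
Step 6: w='cc' (idx 2), next='b' -> output (2, 'b'), add 'ccb' as idx 6
Step 7: w='cc' (idx 2), end of input -> output (2, '')


Encoded: [(0, 'c'), (1, 'c'), (0, 'b'), (3, 'b'), (3, 'c'), (2, 'b'), (2, '')]


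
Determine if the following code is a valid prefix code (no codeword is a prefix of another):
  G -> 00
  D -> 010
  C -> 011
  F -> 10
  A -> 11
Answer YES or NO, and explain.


Checking each pair (does one codeword prefix another?):
  G='00' vs D='010': no prefix
  G='00' vs C='011': no prefix
  G='00' vs F='10': no prefix
  G='00' vs A='11': no prefix
  D='010' vs G='00': no prefix
  D='010' vs C='011': no prefix
  D='010' vs F='10': no prefix
  D='010' vs A='11': no prefix
  C='011' vs G='00': no prefix
  C='011' vs D='010': no prefix
  C='011' vs F='10': no prefix
  C='011' vs A='11': no prefix
  F='10' vs G='00': no prefix
  F='10' vs D='010': no prefix
  F='10' vs C='011': no prefix
  F='10' vs A='11': no prefix
  A='11' vs G='00': no prefix
  A='11' vs D='010': no prefix
  A='11' vs C='011': no prefix
  A='11' vs F='10': no prefix
No violation found over all pairs.

YES -- this is a valid prefix code. No codeword is a prefix of any other codeword.


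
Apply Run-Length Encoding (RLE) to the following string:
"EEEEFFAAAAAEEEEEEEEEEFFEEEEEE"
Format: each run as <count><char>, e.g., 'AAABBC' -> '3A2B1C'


Scanning runs left to right:
  i=0: run of 'E' x 4 -> '4E'
  i=4: run of 'F' x 2 -> '2F'
  i=6: run of 'A' x 5 -> '5A'
  i=11: run of 'E' x 10 -> '10E'
  i=21: run of 'F' x 2 -> '2F'
  i=23: run of 'E' x 6 -> '6E'

RLE = 4E2F5A10E2F6E


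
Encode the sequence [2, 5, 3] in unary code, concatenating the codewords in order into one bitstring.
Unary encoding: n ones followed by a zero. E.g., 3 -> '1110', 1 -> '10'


Encode each number as n ones followed by a terminating 0:
  2 -> 110 (3 bits)
  5 -> 111110 (6 bits)
  3 -> 1110 (4 bits)
Total length = 3 + 6 + 4 = 13 bits.

Unary([2, 5, 3]) = 1101111101110 (13 bits)


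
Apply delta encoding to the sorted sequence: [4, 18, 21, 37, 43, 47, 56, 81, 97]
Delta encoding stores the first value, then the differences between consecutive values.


First value: 4
Deltas:
  18 - 4 = 14
  21 - 18 = 3
  37 - 21 = 16
  43 - 37 = 6
  47 - 43 = 4
  56 - 47 = 9
  81 - 56 = 25
  97 - 81 = 16


Delta encoded: [4, 14, 3, 16, 6, 4, 9, 25, 16]


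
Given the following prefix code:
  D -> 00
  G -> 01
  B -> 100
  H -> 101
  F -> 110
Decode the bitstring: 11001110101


Decoding step by step:
Bits 110 -> F
Bits 01 -> G
Bits 110 -> F
Bits 101 -> H


Decoded message: FGFH


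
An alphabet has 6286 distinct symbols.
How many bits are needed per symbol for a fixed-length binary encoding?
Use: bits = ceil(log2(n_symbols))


log2(6286) = 12.6179
Bracket: 2^12 = 4096 < 6286 <= 2^13 = 8192
So ceil(log2(6286)) = 13

bits = ceil(log2(6286)) = ceil(12.6179) = 13 bits


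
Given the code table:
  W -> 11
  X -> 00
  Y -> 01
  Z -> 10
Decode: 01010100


Decoding:
01 -> Y
01 -> Y
01 -> Y
00 -> X


Result: YYYX


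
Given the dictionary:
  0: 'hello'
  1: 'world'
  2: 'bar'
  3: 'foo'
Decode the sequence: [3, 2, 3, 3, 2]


Look up each index in the dictionary:
  3 -> 'foo'
  2 -> 'bar'
  3 -> 'foo'
  3 -> 'foo'
  2 -> 'bar'

Decoded: "foo bar foo foo bar"


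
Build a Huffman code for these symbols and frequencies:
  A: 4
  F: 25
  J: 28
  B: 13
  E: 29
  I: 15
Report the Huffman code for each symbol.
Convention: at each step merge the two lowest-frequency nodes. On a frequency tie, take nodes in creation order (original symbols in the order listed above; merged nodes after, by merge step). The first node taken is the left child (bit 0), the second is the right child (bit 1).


Huffman tree construction:
Step 1: Merge A(4) + B(13) = 17
Step 2: Merge I(15) + (A+B)(17) = 32
Step 3: Merge F(25) + J(28) = 53
Step 4: Merge E(29) + (I+(A+B))(32) = 61
Step 5: Merge (F+J)(53) + (E+(I+(A+B)))(61) = 114
Read each symbol's code off the tree from the root (left child = 0, right child = 1).

Codes:
  A: 1110 (length 4)
  F: 00 (length 2)
  J: 01 (length 2)
  B: 1111 (length 4)
  E: 10 (length 2)
  I: 110 (length 3)
Average code length: 277/114 = 2.4298 bits/symbol


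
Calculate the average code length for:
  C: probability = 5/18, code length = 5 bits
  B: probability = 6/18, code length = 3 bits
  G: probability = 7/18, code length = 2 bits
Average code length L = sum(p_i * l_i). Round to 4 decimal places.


Weighted contributions p_i * l_i:
  C: (5/18) * 5 = 25/18
  B: (6/18) * 3 = 18/18
  G: (7/18) * 2 = 14/18
Sum = (25 + 18 + 14)/18 = 57/18

L = 57/18 = 3.1667 bits/symbol


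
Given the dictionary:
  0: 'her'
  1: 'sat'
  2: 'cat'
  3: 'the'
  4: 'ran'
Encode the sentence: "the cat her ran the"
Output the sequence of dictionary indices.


Look up each word in the dictionary:
  'the' -> 3
  'cat' -> 2
  'her' -> 0
  'ran' -> 4
  'the' -> 3

Encoded: [3, 2, 0, 4, 3]


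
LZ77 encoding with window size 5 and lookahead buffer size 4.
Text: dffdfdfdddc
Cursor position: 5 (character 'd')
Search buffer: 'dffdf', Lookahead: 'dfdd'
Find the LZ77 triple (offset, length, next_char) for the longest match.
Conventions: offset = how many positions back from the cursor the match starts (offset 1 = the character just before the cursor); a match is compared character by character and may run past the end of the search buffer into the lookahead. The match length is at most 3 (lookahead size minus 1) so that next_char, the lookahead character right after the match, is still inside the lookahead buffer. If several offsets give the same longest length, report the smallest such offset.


Try each offset into the search buffer:
  offset=1 (pos 4, char 'f'): match length 0
  offset=2 (pos 3, char 'd'): match length 3
  offset=3 (pos 2, char 'f'): match length 0
  offset=4 (pos 1, char 'f'): match length 0
  offset=5 (pos 0, char 'd'): match length 2
Longest match has length 3 at offset 2.
next_char = character at position 5 + 3 = 8 -> 'd'

Best match: offset=2, length=3 (matching 'dfd' starting at position 3)
LZ77 triple: (2, 3, 'd')


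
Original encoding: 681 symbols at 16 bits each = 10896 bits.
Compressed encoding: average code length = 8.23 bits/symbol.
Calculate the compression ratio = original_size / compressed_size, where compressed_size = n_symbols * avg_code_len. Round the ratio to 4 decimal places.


original_size = n_symbols * orig_bits = 681 * 16 = 10896 bits
compressed_size = n_symbols * avg_code_len = 681 * 8.23 = 5604.63 bits
ratio = original_size / compressed_size = 10896 / 5604.63 = 1.9441

Compression ratio = 1.9441


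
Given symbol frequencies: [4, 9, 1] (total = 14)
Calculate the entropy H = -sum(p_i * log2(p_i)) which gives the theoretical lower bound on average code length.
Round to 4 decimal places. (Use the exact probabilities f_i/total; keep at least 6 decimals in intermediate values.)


Per-symbol terms -p_i * log2(p_i) with p_i = f_i/14:
  p = 4/14 = 0.285714: log2(p) = -1.807355, -p*log2(p) = 0.516387
  p = 9/14 = 0.642857: log2(p) = -0.637430, -p*log2(p) = 0.409776
  p = 1/14 = 0.071429: log2(p) = -3.807355, -p*log2(p) = 0.271954
H = 0.516387 + 0.409776 + 0.271954 = 1.198117

H = 1.1981 bits/symbol


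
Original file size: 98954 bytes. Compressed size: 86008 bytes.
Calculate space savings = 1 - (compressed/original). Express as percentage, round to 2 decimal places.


ratio = compressed/original = 86008/98954 = 0.869172
savings = 1 - ratio = 1 - 0.869172 = 0.130828
as a percentage: 0.130828 * 100 = 13.08%

Space savings = 1 - 86008/98954 = 13.08%


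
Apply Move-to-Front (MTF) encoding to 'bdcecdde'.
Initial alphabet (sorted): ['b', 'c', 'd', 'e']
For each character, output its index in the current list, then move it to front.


MTF encoding:
'b': index 0 in ['b', 'c', 'd', 'e'] -> ['b', 'c', 'd', 'e']
'd': index 2 in ['b', 'c', 'd', 'e'] -> ['d', 'b', 'c', 'e']
'c': index 2 in ['d', 'b', 'c', 'e'] -> ['c', 'd', 'b', 'e']
'e': index 3 in ['c', 'd', 'b', 'e'] -> ['e', 'c', 'd', 'b']
'c': index 1 in ['e', 'c', 'd', 'b'] -> ['c', 'e', 'd', 'b']
'd': index 2 in ['c', 'e', 'd', 'b'] -> ['d', 'c', 'e', 'b']
'd': index 0 in ['d', 'c', 'e', 'b'] -> ['d', 'c', 'e', 'b']
'e': index 2 in ['d', 'c', 'e', 'b'] -> ['e', 'd', 'c', 'b']


Output: [0, 2, 2, 3, 1, 2, 0, 2]


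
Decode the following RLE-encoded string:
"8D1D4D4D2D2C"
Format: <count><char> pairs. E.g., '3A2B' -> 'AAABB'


Expanding each <count><char> pair:
  8D -> 'DDDDDDDD'
  1D -> 'D'
  4D -> 'DDDD'
  4D -> 'DDDD'
  2D -> 'DD'
  2C -> 'CC'

Decoded = DDDDDDDDDDDDDDDDDDDCC


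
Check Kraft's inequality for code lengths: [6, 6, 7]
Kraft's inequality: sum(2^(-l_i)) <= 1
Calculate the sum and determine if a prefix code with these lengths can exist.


Sum = 2^(-6) + 2^(-6) + 2^(-7)
    = 0.015625 + 0.015625 + 0.0078125
    = 5/128 = 0.0390625
Since 0.0390625 <= 1, Kraft's inequality IS satisfied.
A prefix code with these lengths CAN exist.

Kraft sum = 0.0390625. Satisfied.


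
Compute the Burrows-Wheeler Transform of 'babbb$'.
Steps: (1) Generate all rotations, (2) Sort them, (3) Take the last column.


Rotations (sorted):
  0: $babbb -> last char: b
  1: abbb$b -> last char: b
  2: b$babb -> last char: b
  3: babbb$ -> last char: $
  4: bb$bab -> last char: b
  5: bbb$ba -> last char: a


BWT = bbb$ba


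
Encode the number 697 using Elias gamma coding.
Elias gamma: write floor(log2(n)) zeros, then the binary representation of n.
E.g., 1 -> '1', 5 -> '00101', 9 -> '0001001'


num_bits = floor(log2(697)) + 1 = 10
leading_zeros = num_bits - 1 = 9
binary(697) = 1010111001

Elias gamma(697) = '000000000' + '1010111001' = 0000000001010111001 (19 bits)
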